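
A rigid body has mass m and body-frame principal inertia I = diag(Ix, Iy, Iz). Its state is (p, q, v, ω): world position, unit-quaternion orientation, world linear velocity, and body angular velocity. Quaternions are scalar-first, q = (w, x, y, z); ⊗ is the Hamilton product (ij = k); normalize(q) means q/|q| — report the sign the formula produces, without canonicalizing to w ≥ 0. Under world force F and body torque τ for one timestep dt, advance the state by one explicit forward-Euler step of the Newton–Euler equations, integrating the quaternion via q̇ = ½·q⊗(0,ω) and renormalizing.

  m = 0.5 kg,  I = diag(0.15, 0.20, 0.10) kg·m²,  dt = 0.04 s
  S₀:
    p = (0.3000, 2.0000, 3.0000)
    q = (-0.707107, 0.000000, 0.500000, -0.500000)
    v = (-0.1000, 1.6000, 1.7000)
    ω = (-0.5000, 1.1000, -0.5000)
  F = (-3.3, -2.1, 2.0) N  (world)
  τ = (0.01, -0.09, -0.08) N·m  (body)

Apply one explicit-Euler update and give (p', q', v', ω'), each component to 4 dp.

ω×(Iω) gyroscopic = (0.0550, 0.0125, -0.0275)
angular accel α = (-0.3000, -0.5125, -0.5250)
ω' = ω + α·dt = (-0.5120, 1.0795, -0.5210)
q⊗(0,ω) = (-0.8000000, 0.6535535, -0.5278177, 0.6035535)
updated quaternion q' = (-0.7229, 0.0131, 0.4893, -0.4878)
a = F/m = (-6.6000, -4.2000, 4.0000)
new position p' = (0.2960, 2.0640, 3.0680)
v + (F/m)dt = (-0.3640, 1.4320, 1.8600)

p' = (0.2960, 2.0640, 3.0680)
q' = (-0.7229, 0.0131, 0.4893, -0.4878)
v' = (-0.3640, 1.4320, 1.8600)
ω' = (-0.5120, 1.0795, -0.5210)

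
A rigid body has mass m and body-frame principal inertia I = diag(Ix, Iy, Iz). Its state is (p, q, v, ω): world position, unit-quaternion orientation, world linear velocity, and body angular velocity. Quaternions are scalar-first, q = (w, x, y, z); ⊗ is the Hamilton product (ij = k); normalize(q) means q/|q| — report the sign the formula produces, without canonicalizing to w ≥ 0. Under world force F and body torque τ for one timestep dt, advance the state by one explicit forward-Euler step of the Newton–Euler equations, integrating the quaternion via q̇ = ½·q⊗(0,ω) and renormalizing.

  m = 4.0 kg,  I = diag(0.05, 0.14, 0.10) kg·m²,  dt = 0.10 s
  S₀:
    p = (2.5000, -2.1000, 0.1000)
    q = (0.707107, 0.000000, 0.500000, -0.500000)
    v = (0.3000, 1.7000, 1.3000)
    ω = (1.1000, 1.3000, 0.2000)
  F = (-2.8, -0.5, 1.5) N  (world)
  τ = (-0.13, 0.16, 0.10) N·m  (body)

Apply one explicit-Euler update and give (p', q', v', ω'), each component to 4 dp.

p' = p + v·dt = (2.5300, -1.9300, 0.2300)
v + (F/m)dt = (0.2300, 1.6875, 1.3375)
precession coupling ω×(Iω) = (-0.0104, -0.0110, 0.1287)
(τ − ω×Iω)/I = (-2.3920, 1.2214, -0.2870)
ω + α·dt = (0.8608, 1.4221, 0.1713)
Hamilton product q⊗(0,ω) = (-0.5500000, 1.5278177, 0.3692391, -0.4085786)
q' = normalize(q + ½dt·q⊗(0,ω)) = (0.6771, 0.0761, 0.5166, -0.5185)

p' = (2.5300, -1.9300, 0.2300)
q' = (0.6771, 0.0761, 0.5166, -0.5185)
v' = (0.2300, 1.6875, 1.3375)
ω' = (0.8608, 1.4221, 0.1713)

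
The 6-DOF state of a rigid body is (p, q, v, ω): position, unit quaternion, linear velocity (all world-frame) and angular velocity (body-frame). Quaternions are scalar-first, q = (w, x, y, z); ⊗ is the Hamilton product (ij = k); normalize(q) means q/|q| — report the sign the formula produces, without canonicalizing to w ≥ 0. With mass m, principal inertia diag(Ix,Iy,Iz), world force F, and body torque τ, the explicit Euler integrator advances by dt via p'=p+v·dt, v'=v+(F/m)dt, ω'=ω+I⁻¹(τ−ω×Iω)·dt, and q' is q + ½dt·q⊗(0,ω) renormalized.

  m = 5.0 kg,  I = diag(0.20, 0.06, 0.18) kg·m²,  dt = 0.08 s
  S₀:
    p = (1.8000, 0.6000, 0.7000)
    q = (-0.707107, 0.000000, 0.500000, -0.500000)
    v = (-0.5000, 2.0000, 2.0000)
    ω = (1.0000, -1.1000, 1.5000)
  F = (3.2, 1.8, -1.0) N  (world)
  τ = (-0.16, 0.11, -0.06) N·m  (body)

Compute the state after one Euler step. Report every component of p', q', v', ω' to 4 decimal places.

angular accel α = (0.1900, 1.3333, -1.1889)
new body rate ω' = (1.0152, -0.9933, 1.4049)
q⊗(0,ω) = (1.3000000, -0.5071070, 0.2778177, -1.5606605)
q' = normalize(q + ½dt·q⊗(0,ω)) = (-0.6528, -0.0202, 0.5093, -0.5604)
new position p' = (1.7600, 0.7600, 0.8600)
new velocity v' = (-0.4488, 2.0288, 1.9840)

p' = (1.7600, 0.7600, 0.8600)
q' = (-0.6528, -0.0202, 0.5093, -0.5604)
v' = (-0.4488, 2.0288, 1.9840)
ω' = (1.0152, -0.9933, 1.4049)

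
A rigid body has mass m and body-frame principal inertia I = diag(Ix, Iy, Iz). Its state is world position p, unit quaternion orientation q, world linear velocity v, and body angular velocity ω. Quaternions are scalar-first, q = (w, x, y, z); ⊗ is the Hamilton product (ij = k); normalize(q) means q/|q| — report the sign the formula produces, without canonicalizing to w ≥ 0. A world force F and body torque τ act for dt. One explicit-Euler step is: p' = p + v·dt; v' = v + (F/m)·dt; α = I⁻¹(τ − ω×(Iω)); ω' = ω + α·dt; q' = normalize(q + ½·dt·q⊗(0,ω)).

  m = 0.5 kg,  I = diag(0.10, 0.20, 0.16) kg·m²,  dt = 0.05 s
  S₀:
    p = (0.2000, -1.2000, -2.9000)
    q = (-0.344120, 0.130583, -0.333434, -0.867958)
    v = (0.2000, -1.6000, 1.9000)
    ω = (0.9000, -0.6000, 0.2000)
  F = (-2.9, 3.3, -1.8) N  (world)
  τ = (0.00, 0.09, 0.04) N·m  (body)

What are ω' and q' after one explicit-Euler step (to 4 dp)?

α = I⁻¹(τ − ω×Iω) = (-0.0480, 0.5040, 0.5875)
ω + α·dt = (0.8976, -0.5748, 0.2294)
2q̇ = q⊗(0,ω) = (-0.1439935, -0.8971696, -0.6008068, 0.1529168)
updated quaternion q' = (-0.3476, 0.1081, -0.3483, -0.8638)

ω' = (0.8976, -0.5748, 0.2294)
q' = (-0.3476, 0.1081, -0.3483, -0.8638)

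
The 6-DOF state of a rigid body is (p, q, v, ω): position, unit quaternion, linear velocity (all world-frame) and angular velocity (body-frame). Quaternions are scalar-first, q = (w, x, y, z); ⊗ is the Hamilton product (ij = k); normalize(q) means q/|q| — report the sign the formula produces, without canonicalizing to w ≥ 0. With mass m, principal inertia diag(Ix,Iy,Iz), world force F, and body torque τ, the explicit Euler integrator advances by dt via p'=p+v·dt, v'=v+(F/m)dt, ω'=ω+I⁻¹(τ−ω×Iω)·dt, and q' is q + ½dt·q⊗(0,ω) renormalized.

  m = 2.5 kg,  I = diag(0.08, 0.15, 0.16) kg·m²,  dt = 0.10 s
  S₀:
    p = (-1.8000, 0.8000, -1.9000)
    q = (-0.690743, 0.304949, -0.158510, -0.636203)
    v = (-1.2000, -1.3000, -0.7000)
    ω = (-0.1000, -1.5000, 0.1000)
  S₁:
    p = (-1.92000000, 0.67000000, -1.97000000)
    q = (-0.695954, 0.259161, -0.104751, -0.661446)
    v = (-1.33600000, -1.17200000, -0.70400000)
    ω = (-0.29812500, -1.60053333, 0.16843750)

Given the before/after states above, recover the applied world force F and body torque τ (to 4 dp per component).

F = (-3.4000, 3.2000, -0.1000)
τ = (-0.1600, -0.1500, 0.1200)

Δω = ω₁−ω₀ = (-0.19812500, -0.10053333, 0.06843750)
gyro term ω₀×Iω₀ = (-0.0015, 0.0008, 0.0105)
applied torque τ = (-0.1600, -0.1500, 0.1200)
velocity change Δv = (-0.13600000, 0.12800000, -0.00400000)
F = m·Δv/dt = (-3.4000, 3.2000, -0.1000)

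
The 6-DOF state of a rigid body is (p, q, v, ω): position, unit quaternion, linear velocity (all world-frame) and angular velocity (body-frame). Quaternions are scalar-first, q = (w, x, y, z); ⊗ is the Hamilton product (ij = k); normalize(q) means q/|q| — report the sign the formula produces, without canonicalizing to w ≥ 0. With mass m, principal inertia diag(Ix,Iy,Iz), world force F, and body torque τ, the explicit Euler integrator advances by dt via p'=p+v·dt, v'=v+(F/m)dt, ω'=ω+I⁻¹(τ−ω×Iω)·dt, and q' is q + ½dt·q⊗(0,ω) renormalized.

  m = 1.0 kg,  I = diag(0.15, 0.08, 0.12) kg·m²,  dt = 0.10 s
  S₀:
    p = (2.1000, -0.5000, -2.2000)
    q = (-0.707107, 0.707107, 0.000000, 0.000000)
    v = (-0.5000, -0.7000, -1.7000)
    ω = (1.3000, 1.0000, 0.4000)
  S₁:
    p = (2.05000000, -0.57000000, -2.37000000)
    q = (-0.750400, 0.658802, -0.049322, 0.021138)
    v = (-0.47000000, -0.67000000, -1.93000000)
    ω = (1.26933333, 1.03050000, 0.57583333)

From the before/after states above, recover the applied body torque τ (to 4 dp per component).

τ = (-0.0300, 0.0400, 0.1200)

ω₁ − ω₀ = (-0.03066667, 0.03050000, 0.17583333)
ω₀×(Iω₀) = (0.0160, 0.0156, -0.0910)
τ = I·(Δω/dt) + ω₀×(Iω₀) = (-0.0300, 0.0400, 0.1200)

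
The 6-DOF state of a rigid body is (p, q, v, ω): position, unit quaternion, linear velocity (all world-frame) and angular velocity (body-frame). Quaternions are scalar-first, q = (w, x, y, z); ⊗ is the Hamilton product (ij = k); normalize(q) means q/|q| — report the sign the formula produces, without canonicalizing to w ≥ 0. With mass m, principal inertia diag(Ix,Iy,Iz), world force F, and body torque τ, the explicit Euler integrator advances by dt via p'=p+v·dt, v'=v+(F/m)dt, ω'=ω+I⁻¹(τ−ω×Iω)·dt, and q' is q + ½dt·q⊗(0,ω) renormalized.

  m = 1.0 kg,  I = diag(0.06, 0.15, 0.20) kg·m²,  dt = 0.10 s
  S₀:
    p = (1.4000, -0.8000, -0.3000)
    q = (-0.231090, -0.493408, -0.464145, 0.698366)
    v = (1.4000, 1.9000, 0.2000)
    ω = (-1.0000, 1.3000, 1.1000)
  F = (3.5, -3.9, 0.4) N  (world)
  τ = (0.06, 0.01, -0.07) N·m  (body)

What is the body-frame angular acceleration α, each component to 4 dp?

ω×(Iω) gyroscopic = (0.0715, 0.1540, -0.1170)
(τ − ω×Iω)/I = (-0.1917, -0.9600, 0.2350)

α = (-0.1917, -0.9600, 0.2350)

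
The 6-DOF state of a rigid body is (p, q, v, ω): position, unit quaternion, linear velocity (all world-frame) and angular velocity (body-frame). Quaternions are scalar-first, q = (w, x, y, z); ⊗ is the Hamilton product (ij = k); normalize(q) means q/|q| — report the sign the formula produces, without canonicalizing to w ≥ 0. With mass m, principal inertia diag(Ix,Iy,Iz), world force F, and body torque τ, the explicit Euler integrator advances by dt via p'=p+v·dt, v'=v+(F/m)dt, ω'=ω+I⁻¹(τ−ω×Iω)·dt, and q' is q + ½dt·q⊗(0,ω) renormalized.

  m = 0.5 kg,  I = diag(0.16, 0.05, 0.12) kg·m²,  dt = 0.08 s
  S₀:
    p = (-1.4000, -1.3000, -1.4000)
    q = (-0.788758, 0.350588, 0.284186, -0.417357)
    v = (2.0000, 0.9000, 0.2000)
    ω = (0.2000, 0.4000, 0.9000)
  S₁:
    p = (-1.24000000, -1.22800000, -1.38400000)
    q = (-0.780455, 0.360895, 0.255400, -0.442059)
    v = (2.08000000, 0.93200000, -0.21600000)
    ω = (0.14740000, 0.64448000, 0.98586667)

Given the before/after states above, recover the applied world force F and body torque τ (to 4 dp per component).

F = (0.5000, 0.2000, -2.6000)
τ = (-0.0800, 0.1600, 0.1200)

Δω = ω₁−ω₀ = (-0.05260000, 0.24448000, 0.08586667)
gyro term ω₀×Iω₀ = (0.0252, 0.0072, -0.0088)
τ = I·(Δω/dt) + ω₀×(Iω₀) = (-0.0800, 0.1600, 0.1200)
velocity change Δv = (0.08000000, 0.03200000, -0.41600000)
applied force F = (0.5000, 0.2000, -2.6000)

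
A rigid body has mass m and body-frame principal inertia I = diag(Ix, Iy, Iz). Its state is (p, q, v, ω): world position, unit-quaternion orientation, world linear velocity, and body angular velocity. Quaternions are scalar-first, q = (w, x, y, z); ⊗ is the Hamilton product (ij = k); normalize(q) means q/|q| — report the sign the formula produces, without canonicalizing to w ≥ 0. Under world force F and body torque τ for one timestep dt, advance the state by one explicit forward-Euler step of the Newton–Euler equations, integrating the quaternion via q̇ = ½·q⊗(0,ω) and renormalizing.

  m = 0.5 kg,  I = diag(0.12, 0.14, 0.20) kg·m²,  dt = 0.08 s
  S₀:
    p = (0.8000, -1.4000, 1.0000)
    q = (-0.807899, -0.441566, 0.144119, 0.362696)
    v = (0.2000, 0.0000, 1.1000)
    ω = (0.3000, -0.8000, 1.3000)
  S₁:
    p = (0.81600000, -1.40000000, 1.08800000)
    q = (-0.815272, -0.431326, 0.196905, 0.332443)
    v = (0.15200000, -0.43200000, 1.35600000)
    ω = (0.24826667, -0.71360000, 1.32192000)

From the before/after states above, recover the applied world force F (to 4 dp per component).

velocity change Δv = (-0.04800000, -0.43200000, 0.25600000)
applied force F = (-0.3000, -2.7000, 1.6000)

F = (-0.3000, -2.7000, 1.6000)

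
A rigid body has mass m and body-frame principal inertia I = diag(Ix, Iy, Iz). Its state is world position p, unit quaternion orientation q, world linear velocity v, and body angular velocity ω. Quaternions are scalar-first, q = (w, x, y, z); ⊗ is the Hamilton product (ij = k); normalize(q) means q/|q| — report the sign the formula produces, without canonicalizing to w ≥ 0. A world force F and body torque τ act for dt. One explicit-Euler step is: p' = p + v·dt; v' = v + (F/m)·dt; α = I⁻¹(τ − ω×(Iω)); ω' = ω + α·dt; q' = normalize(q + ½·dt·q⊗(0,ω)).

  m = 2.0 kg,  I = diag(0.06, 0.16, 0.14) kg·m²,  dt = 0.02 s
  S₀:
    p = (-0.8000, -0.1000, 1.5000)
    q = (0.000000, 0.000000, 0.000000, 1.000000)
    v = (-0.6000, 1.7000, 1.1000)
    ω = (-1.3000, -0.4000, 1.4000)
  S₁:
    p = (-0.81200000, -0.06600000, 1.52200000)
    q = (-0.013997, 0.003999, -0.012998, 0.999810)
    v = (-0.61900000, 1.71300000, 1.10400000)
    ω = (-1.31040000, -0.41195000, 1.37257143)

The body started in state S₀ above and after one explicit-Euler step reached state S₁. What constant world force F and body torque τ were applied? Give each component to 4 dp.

F = (-1.9000, 1.3000, 0.4000)
τ = (-0.0200, 0.0500, -0.1400)

ω₁ − ω₀ = (-0.01040000, -0.01195000, -0.02742857)
ω₀×(Iω₀) = (0.0112, 0.1456, 0.0520)
applied torque τ = (-0.0200, 0.0500, -0.1400)
velocity change Δv = (-0.01900000, 0.01300000, 0.00400000)
m·(v₁−v₀)/dt = (-1.9000, 1.3000, 0.4000)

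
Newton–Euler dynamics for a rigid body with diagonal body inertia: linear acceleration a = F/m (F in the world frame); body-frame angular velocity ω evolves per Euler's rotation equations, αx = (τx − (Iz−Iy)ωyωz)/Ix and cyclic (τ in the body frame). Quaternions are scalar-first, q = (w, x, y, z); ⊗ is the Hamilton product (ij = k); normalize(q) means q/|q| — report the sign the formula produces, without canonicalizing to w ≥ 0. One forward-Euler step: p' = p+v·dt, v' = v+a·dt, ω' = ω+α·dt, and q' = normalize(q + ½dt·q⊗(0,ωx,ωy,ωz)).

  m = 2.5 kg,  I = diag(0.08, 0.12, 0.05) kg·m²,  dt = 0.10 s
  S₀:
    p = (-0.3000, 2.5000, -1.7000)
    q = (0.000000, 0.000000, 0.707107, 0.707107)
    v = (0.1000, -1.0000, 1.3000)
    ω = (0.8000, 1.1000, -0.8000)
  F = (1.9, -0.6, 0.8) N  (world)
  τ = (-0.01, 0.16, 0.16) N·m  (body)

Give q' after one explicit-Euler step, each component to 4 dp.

q⊗(0,ω) = (-0.2121321, -1.3435033, 0.5656856, -0.5656856)
q' = normalize(q + ½dt·q⊗(0,ω)) = (-0.0106, -0.0670, 0.7331, 0.6767)

q' = (-0.0106, -0.0670, 0.7331, 0.6767)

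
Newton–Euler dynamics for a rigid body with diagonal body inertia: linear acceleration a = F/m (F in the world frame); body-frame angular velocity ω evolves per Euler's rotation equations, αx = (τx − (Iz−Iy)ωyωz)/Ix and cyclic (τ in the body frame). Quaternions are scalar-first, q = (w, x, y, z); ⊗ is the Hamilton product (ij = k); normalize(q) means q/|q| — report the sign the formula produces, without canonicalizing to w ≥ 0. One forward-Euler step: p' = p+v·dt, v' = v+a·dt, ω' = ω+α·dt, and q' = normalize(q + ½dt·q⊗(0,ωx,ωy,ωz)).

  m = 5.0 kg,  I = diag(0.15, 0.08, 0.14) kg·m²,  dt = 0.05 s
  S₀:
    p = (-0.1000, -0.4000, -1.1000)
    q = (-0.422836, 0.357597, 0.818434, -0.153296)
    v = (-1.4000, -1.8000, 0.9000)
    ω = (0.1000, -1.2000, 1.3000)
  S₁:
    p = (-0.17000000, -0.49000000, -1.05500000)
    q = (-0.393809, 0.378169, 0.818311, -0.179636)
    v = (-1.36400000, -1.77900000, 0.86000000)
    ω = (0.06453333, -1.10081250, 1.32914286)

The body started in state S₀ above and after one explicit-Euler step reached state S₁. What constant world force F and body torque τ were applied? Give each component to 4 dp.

F = (3.6000, 2.1000, -4.0000)
τ = (-0.2000, 0.1600, 0.0900)

ω₁ − ω₀ = (-0.03546667, 0.09918750, 0.02914286)
precession coupling = (-0.0936, 0.0013, 0.0084)
I·α + gyro = (-0.2000, 0.1600, 0.0900)
Δv = v₁−v₀ = (0.03600000, 0.02100000, -0.04000000)
applied force F = (3.6000, 2.1000, -4.0000)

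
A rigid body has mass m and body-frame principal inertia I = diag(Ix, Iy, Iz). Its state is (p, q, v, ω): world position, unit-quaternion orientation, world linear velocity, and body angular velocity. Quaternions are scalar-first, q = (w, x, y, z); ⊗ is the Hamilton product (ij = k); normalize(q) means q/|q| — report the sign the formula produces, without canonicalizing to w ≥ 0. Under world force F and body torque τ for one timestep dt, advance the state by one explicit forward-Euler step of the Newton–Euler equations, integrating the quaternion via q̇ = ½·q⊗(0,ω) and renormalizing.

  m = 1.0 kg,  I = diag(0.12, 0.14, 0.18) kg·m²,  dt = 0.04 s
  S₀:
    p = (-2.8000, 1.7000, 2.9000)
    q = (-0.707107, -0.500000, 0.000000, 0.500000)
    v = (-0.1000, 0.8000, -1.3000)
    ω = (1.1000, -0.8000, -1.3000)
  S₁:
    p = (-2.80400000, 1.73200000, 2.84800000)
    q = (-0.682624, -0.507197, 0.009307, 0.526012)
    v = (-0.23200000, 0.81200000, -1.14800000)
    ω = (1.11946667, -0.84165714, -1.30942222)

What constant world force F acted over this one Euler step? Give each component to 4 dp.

Δv = v₁−v₀ = (-0.13200000, 0.01200000, 0.15200000)
m·(v₁−v₀)/dt = (-3.3000, 0.3000, 3.8000)

F = (-3.3000, 0.3000, 3.8000)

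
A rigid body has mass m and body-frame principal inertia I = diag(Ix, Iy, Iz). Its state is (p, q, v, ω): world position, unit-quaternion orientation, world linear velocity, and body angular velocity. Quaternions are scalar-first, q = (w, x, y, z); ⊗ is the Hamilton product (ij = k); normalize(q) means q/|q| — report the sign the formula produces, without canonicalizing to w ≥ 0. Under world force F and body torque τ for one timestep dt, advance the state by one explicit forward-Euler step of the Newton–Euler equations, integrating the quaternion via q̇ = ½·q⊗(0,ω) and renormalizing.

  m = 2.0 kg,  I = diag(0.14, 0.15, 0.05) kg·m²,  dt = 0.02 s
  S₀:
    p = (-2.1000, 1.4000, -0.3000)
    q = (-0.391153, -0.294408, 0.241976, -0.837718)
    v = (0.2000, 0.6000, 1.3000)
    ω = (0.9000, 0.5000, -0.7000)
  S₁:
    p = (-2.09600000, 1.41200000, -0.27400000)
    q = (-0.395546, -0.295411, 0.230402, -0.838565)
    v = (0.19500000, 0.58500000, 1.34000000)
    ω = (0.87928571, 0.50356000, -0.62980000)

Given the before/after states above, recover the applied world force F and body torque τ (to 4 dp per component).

F = (-0.5000, -1.5000, 4.0000)
τ = (-0.1100, -0.0300, 0.1800)

v₁ − v₀ = (-0.00500000, -0.01500000, 0.04000000)
applied force F = (-0.5000, -1.5000, 4.0000)
rate change Δω = (-0.02071429, 0.00356000, 0.07020000)
precession coupling = (0.0350, -0.0567, 0.0045)
applied torque τ = (-0.1100, -0.0300, 0.1800)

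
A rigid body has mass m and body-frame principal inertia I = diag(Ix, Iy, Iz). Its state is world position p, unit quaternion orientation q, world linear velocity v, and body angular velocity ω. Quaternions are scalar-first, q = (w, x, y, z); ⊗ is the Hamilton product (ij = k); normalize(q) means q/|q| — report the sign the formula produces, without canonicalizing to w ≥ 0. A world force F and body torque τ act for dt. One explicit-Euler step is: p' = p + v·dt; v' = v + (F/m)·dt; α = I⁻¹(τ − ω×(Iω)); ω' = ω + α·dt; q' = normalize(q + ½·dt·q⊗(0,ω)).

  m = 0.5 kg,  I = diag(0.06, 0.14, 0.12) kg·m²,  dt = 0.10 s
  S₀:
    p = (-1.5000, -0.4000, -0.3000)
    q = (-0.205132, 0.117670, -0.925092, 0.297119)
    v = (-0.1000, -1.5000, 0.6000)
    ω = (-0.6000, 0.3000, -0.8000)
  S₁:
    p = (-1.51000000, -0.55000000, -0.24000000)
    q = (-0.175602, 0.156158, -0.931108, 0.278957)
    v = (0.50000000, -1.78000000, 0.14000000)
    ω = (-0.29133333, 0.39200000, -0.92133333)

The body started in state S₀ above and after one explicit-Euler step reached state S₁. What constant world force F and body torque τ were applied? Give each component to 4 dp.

v₁ − v₀ = (0.60000000, -0.28000000, -0.46000000)
m·(v₁−v₀)/dt = (3.0000, -1.4000, -2.3000)
rate change Δω = (0.30866667, 0.09200000, -0.12133333)
gyro term ω₀×Iω₀ = (0.0048, -0.0288, -0.0144)
I·α + gyro = (0.1900, 0.1000, -0.1600)

F = (3.0000, -1.4000, -2.3000)
τ = (0.1900, 0.1000, -0.1600)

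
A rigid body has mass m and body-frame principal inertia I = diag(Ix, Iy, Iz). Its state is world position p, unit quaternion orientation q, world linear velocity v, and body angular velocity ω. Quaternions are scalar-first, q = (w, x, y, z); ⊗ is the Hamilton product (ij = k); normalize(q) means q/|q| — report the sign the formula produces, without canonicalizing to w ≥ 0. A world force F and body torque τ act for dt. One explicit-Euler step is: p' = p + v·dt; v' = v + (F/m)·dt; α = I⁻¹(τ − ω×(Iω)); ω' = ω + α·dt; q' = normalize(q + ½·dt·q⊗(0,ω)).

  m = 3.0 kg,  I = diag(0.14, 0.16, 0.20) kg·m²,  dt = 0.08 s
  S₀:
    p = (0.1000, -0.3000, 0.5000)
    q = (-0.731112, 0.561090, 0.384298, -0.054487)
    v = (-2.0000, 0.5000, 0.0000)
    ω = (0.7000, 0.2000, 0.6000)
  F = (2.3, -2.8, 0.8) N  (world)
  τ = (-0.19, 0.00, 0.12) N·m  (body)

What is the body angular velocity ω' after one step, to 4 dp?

ω' = (0.5887, 0.2126, 0.6469)

α = I⁻¹(τ − ω×Iω) = (-1.3914, 0.1575, 0.5860)
new body rate ω' = (0.5887, 0.2126, 0.6469)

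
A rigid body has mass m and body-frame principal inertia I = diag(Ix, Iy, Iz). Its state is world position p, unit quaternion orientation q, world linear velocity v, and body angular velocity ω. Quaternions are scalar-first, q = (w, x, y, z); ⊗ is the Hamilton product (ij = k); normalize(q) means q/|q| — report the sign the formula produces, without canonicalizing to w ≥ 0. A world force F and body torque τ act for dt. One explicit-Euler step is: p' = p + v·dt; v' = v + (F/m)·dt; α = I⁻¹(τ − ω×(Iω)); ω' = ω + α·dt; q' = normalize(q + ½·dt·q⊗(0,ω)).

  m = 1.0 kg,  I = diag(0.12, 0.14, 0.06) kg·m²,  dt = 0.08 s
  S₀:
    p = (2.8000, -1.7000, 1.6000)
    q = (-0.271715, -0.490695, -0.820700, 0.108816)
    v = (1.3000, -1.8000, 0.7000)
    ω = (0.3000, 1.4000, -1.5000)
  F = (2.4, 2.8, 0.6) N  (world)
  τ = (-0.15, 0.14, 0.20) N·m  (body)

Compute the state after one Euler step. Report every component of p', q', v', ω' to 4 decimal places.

p' = (2.9040, -1.8440, 1.6560)
q' = (-0.2126, -0.4493, -0.8611, 0.1071)
v' = (1.4920, -1.5760, 0.7480)
ω' = (0.0880, 1.4954, -1.2445)

a = (2.4000, 2.8000, 0.6000)
new position p' = (2.9040, -1.8440, 1.6560)
new velocity v' = (1.4920, -1.5760, 0.7480)
gyro term ω×Iω = (0.1680, -0.0270, 0.0084)
angular accel α = (-2.6500, 1.1929, 3.1933)
ω' = ω + α·dt = (0.0880, 1.4954, -1.2445)
2q̇ = q⊗(0,ω) = (1.4594125, 0.9971931, -1.0837987, -0.0331905)
updated quaternion q' = (-0.2126, -0.4493, -0.8611, 0.1071)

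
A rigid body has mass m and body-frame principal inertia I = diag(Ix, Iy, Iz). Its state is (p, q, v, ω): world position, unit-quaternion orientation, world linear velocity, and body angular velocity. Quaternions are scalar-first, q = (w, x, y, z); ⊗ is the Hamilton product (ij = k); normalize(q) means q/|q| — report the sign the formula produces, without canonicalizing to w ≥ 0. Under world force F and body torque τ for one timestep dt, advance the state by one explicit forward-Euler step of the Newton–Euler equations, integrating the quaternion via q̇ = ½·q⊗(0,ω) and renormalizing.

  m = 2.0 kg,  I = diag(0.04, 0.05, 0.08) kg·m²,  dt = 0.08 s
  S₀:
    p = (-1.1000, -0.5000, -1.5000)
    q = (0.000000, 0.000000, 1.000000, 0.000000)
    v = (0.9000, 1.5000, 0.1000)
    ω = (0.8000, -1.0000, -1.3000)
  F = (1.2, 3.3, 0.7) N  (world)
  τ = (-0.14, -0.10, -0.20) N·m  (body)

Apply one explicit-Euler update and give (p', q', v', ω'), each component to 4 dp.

precession coupling ω×(Iω) = (0.0390, 0.0416, -0.0080)
α = I⁻¹(τ − ω×Iω) = (-4.4750, -2.8320, -2.4000)
ω + α·dt = (0.4420, -1.2266, -1.4920)
2q̇ = q⊗(0,ω) = (1.0000000, -1.3000000, 0.0000000, -0.8000000)
q' = normalize(q + ½dt·q⊗(0,ω)) = (0.0399, -0.0519, 0.9973, -0.0319)
a = F/m = (0.6000, 1.6500, 0.3500)
p' = p + v·dt = (-1.0280, -0.3800, -1.4920)
v' = v + a·dt = (0.9480, 1.6320, 0.1280)

p' = (-1.0280, -0.3800, -1.4920)
q' = (0.0399, -0.0519, 0.9973, -0.0319)
v' = (0.9480, 1.6320, 0.1280)
ω' = (0.4420, -1.2266, -1.4920)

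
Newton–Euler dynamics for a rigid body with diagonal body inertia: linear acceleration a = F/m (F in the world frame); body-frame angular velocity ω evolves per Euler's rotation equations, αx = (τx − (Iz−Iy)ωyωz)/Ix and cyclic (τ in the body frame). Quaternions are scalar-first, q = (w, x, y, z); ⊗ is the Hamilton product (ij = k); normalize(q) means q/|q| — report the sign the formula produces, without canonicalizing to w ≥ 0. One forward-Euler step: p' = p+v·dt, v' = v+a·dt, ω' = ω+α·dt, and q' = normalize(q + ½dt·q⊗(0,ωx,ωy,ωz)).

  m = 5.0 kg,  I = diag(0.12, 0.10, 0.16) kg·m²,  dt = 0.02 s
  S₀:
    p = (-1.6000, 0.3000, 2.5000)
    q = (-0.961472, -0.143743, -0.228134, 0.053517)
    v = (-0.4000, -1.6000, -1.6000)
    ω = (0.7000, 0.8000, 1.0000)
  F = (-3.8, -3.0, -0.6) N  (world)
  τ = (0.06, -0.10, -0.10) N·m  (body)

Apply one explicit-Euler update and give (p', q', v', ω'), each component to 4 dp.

(τ − ω×Iω)/I = (0.1000, -0.7200, -0.5550)
new body rate ω' = (0.7020, 0.7856, 0.9889)
2q̇ = q⊗(0,ω) = (0.2296103, -0.9439780, -0.5879727, -0.9167726)
q' = normalize(q + ½dt·q⊗(0,ω)) = (-0.9591, -0.1532, -0.2340, 0.0443)
a = (-0.7600, -0.6000, -0.1200)
p + v·dt = (-1.6080, 0.2680, 2.4680)
v' = v + a·dt = (-0.4152, -1.6120, -1.6024)

p' = (-1.6080, 0.2680, 2.4680)
q' = (-0.9591, -0.1532, -0.2340, 0.0443)
v' = (-0.4152, -1.6120, -1.6024)
ω' = (0.7020, 0.7856, 0.9889)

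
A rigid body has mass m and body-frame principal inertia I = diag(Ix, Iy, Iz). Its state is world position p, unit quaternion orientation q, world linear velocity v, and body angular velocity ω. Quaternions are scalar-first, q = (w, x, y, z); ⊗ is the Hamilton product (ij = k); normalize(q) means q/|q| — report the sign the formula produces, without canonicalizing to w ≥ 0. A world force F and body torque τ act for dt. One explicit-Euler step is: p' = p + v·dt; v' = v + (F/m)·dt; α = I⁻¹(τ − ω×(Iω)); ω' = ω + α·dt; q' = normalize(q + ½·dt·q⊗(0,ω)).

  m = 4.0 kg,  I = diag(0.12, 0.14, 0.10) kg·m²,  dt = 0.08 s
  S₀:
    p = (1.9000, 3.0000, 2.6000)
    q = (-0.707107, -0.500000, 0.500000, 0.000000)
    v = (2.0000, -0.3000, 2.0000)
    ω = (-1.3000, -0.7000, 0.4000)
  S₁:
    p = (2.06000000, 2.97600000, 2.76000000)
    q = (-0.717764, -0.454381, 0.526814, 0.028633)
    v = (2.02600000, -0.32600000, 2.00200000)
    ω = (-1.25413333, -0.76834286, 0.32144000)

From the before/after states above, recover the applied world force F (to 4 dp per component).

F = (1.3000, -1.3000, 0.1000)

Δv = v₁−v₀ = (0.02600000, -0.02600000, 0.00200000)
m·(v₁−v₀)/dt = (1.3000, -1.3000, 0.1000)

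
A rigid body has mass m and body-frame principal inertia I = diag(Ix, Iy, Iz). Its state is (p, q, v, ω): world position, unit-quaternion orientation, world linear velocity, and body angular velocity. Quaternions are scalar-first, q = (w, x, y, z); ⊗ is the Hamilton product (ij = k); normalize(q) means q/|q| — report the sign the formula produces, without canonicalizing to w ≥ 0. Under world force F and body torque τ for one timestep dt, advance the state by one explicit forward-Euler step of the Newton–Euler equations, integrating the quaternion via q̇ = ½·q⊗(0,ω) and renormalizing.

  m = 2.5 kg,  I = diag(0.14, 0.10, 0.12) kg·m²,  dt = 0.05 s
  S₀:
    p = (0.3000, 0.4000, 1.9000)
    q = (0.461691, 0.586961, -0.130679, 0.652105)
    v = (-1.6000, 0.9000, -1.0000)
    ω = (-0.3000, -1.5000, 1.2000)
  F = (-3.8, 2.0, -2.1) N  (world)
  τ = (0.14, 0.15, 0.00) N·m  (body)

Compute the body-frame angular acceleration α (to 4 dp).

α = (1.2571, 1.5720, 0.1500)

precession coupling ω×(Iω) = (-0.0360, -0.0072, -0.0180)
α = I⁻¹(τ − ω×Iω) = (1.2571, 1.5720, 0.1500)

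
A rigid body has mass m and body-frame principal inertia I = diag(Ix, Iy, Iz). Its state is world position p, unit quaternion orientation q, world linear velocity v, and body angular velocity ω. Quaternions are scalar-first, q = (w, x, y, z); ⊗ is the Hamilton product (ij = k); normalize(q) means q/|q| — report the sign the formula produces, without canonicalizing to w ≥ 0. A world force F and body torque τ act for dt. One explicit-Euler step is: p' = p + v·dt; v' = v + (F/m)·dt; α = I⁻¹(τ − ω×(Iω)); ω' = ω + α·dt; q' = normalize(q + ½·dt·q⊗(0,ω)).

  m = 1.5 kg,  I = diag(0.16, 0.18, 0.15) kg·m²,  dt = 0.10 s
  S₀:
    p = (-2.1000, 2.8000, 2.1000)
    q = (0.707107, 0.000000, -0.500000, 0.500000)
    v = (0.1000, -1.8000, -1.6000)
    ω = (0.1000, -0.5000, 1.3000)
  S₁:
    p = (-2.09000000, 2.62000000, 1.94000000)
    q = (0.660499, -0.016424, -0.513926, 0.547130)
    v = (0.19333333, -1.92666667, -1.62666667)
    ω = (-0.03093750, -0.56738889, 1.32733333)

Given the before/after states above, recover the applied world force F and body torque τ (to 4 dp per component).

Δω = ω₁−ω₀ = (-0.13093750, -0.06738889, 0.02733333)
ω₀×(Iω₀) = (0.0195, 0.0013, -0.0010)
applied torque τ = (-0.1900, -0.1200, 0.0400)
v₁ − v₀ = (0.09333333, -0.12666667, -0.02666667)
F = m·Δv/dt = (1.4000, -1.9000, -0.4000)

F = (1.4000, -1.9000, -0.4000)
τ = (-0.1900, -0.1200, 0.0400)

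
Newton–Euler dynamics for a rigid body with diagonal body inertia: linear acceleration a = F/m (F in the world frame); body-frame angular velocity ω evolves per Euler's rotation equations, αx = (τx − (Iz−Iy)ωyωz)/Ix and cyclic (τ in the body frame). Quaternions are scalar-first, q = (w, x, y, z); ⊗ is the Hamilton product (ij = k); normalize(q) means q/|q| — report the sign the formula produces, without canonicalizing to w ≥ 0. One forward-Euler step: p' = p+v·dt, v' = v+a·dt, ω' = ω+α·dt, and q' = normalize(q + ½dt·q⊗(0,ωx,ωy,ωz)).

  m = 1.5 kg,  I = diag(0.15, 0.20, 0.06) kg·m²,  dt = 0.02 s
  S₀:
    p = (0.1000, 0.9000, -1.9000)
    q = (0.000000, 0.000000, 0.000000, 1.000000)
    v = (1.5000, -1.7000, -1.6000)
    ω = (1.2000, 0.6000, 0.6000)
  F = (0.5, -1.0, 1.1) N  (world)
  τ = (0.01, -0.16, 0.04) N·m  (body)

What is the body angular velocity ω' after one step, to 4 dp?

angular accel α = (0.4027, -1.1240, 0.0667)
ω + α·dt = (1.2081, 0.5775, 0.6013)

ω' = (1.2081, 0.5775, 0.6013)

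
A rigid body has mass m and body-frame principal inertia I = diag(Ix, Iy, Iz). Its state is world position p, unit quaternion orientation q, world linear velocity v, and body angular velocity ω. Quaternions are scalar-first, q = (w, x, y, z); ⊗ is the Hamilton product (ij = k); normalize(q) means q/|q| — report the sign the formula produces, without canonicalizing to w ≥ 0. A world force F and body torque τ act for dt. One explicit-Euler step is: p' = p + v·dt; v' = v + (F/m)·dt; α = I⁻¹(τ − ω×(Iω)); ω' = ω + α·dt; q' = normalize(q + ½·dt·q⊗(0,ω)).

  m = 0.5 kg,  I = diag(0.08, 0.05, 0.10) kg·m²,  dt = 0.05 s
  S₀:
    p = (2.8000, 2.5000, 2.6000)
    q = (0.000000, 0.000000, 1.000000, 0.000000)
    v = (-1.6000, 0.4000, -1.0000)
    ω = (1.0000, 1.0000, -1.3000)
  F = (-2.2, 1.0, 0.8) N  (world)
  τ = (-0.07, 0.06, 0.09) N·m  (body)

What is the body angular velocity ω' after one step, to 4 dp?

ω' = (0.9969, 1.0340, -1.2400)

angular accel α = (-0.0625, 0.6800, 1.2000)
ω' = ω + α·dt = (0.9969, 1.0340, -1.2400)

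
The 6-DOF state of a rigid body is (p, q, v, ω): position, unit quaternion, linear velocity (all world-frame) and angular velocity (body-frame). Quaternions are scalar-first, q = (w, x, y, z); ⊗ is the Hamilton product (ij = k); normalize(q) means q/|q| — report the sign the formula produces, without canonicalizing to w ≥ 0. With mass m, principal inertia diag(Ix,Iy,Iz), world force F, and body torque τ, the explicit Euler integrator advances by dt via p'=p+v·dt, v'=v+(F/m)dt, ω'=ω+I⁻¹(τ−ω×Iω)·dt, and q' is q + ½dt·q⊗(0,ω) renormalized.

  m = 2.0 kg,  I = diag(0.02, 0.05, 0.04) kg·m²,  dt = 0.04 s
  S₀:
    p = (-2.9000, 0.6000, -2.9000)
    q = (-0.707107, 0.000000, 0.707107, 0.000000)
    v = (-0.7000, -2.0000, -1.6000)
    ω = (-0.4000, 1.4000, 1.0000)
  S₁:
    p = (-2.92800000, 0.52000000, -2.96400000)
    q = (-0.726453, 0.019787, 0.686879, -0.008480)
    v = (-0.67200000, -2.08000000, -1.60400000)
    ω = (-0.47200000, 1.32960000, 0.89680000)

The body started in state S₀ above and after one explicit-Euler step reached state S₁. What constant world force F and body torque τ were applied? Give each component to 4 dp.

Δv = v₁−v₀ = (0.02800000, -0.08000000, -0.00400000)
m·(v₁−v₀)/dt = (1.4000, -4.0000, -0.2000)
ω₁ − ω₀ = (-0.07200000, -0.07040000, -0.10320000)
τ = I·(Δω/dt) + ω₀×(Iω₀) = (-0.0500, -0.0800, -0.1200)

F = (1.4000, -4.0000, -0.2000)
τ = (-0.0500, -0.0800, -0.1200)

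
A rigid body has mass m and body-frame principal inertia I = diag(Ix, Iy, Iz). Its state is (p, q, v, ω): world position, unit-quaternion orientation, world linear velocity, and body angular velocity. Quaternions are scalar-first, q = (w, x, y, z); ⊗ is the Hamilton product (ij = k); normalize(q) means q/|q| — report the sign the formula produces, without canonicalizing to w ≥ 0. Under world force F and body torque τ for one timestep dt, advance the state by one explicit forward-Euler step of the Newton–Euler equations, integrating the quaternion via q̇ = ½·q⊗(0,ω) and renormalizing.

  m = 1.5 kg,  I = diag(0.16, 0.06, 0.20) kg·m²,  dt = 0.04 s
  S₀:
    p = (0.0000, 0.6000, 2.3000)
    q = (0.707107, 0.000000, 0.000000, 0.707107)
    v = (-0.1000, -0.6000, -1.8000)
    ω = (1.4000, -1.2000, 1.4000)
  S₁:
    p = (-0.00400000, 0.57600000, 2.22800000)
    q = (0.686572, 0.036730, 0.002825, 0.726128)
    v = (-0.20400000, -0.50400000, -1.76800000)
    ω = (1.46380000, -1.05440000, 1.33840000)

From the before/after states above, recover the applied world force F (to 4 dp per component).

F = (-3.9000, 3.6000, 1.2000)

velocity change Δv = (-0.10400000, 0.09600000, 0.03200000)
applied force F = (-3.9000, 3.6000, 1.2000)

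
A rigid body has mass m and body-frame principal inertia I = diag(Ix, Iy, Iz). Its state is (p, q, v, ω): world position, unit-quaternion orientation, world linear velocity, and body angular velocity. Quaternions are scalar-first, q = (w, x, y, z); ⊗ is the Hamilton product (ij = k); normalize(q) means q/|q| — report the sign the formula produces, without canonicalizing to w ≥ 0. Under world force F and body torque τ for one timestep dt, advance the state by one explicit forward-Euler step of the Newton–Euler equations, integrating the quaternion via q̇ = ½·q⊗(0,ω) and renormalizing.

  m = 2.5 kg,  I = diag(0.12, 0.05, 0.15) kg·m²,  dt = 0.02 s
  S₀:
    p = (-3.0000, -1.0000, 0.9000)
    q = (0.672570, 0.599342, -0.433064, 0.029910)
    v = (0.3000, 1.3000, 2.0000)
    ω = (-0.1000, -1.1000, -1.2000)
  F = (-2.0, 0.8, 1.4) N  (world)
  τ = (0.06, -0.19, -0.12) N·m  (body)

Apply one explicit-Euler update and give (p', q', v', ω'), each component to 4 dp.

(τ − ω×Iω)/I = (-0.6000, -3.7280, -0.7487)
ω' = ω + α·dt = (-0.1120, -1.1746, -1.2150)
Hamilton product q⊗(0,ω) = (-0.3805442, 0.4853208, -0.0236076, -1.5096666)
q + ½dt·q⊗(0,ω), renormalized = (0.6687, 0.6041, -0.4332, 0.0148)
a = F/m = (-0.8000, 0.3200, 0.5600)
p' = p + v·dt = (-2.9940, -0.9740, 0.9400)
v' = v + a·dt = (0.2840, 1.3064, 2.0112)

p' = (-2.9940, -0.9740, 0.9400)
q' = (0.6687, 0.6041, -0.4332, 0.0148)
v' = (0.2840, 1.3064, 2.0112)
ω' = (-0.1120, -1.1746, -1.2150)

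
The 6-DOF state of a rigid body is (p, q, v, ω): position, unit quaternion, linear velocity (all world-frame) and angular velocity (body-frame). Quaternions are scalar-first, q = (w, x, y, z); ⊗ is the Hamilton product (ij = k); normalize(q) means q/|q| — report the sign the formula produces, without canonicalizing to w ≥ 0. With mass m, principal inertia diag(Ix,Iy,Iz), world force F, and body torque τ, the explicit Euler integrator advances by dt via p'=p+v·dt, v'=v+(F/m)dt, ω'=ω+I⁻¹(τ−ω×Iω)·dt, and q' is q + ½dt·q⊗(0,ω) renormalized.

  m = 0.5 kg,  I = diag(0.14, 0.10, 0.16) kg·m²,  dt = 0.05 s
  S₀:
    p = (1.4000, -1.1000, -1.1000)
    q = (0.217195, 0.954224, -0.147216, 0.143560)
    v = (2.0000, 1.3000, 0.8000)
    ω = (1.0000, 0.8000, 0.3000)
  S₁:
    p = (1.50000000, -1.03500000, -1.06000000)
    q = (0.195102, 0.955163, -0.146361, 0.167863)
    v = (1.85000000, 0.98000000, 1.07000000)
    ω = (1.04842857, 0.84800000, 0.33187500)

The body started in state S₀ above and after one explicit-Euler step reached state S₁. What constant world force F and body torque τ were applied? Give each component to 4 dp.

F = (-1.5000, -3.2000, 2.7000)
τ = (0.1500, 0.0900, 0.0700)

Δv = v₁−v₀ = (-0.15000000, -0.32000000, 0.27000000)
F = m·Δv/dt = (-1.5000, -3.2000, 2.7000)
rate change Δω = (0.04842857, 0.04800000, 0.03187500)
precession coupling = (0.0144, -0.0060, -0.0320)
applied torque τ = (0.1500, 0.0900, 0.0700)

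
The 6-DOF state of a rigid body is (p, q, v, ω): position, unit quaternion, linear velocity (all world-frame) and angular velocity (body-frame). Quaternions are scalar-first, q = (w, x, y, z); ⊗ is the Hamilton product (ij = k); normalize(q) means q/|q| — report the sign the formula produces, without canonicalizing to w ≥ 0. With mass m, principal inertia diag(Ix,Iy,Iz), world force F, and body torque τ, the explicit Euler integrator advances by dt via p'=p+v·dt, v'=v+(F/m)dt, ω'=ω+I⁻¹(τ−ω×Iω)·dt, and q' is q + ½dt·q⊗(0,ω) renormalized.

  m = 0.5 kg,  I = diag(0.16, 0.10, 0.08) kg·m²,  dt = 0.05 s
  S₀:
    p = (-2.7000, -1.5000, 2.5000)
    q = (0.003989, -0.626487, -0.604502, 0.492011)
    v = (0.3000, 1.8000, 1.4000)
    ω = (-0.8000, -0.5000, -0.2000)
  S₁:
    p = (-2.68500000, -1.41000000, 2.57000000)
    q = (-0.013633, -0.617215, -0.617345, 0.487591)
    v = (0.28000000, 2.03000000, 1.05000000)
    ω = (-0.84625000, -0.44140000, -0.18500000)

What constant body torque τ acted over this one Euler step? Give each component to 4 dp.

rate change Δω = (-0.04625000, 0.05860000, 0.01500000)
gyro term ω₀×Iω₀ = (-0.0020, 0.0128, -0.0240)
applied torque τ = (-0.1500, 0.1300, 0.0000)

τ = (-0.1500, 0.1300, 0.0000)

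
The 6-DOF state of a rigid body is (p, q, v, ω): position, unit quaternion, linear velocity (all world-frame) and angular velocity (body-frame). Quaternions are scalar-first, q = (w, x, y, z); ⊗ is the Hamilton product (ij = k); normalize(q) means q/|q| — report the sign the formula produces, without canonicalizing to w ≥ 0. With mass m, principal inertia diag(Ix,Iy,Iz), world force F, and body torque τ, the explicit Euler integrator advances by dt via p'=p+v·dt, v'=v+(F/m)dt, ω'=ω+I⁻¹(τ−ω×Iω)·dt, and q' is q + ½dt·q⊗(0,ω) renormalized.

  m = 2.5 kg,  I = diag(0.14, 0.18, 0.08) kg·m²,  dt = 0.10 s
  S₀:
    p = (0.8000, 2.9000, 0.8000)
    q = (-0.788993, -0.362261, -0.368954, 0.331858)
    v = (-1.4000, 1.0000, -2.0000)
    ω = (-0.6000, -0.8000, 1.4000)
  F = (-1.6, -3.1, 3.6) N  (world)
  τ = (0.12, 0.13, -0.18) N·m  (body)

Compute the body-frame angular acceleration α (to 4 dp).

α = (0.0571, 1.0022, -2.4900)

precession coupling ω×(Iω) = (0.1120, -0.0504, 0.0192)
α = I⁻¹(τ − ω×Iω) = (0.0571, 1.0022, -2.4900)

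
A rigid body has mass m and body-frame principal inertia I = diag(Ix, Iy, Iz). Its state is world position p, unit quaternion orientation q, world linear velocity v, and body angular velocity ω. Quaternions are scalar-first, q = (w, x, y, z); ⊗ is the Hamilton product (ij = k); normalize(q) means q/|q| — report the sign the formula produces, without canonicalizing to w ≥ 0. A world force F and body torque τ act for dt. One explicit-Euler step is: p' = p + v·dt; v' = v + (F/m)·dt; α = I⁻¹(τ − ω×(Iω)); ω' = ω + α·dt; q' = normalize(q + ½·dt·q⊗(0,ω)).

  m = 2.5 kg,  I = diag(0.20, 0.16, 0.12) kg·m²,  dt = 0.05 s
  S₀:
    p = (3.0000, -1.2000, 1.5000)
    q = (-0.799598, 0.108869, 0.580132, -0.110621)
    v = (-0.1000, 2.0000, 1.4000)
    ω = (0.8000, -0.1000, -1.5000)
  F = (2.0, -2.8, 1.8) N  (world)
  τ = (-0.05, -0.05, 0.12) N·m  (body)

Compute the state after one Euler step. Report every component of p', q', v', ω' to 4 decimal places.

angular accel α = (-0.2200, 0.2875, 0.9733)
ω' = ω + α·dt = (0.7890, -0.0856, -1.4513)
q⊗(0,ω) = (-0.1950135, -1.5209385, 0.1547665, 0.7244045)
q' = normalize(q + ½dt·q⊗(0,ω)) = (-0.8037, 0.0708, 0.5835, -0.0924)
linear accel F/m = (0.8000, -1.1200, 0.7200)
p + v·dt = (2.9950, -1.1000, 1.5700)
v + (F/m)dt = (-0.0600, 1.9440, 1.4360)

p' = (2.9950, -1.1000, 1.5700)
q' = (-0.8037, 0.0708, 0.5835, -0.0924)
v' = (-0.0600, 1.9440, 1.4360)
ω' = (0.7890, -0.0856, -1.4513)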